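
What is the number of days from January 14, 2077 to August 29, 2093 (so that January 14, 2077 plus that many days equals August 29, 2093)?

Jan 14, 2077 → Jan 14, 2078: 365 days.
Jan 14, 2078 → Jan 14, 2079: 365 days.
Jan 14, 2079 → Jan 14, 2080: 365 days.
Jan 14, 2080 → Jan 14, 2081: 366 days (Feb 29, 2080 is in that span).
Jan 14, 2081 → Jan 14, 2082: 365 days.
Jan 14, 2082 → Jan 14, 2083: 365 days.
Jan 14, 2083 → Jan 14, 2084: 365 days.
Jan 14, 2084 → Jan 14, 2085: 366 days (Feb 29, 2084 is in that span).
Jan 14, 2085 → Jan 14, 2086: 365 days.
Jan 14, 2086 → Jan 14, 2087: 365 days.
Jan 14, 2087 → Jan 14, 2088: 365 days.
Jan 14, 2088 → Jan 14, 2089: 366 days (Feb 29, 2088 is in that span).
Jan 14, 2089 → Jan 14, 2090: 365 days.
Jan 14, 2090 → Jan 14, 2091: 365 days.
Jan 14, 2091 → Jan 14, 2092: 365 days.
Jan 14, 2092 → Jan 14, 2093: 366 days (Feb 29, 2092 is in that span).
Jan 14, 2093 → Feb 14, 2093: 31 days (January has 31).
Feb 14, 2093 → Mar 14, 2093: 28 days (February has 28).
Mar 14, 2093 → Apr 14, 2093: 31 days (March has 31).
Apr 14, 2093 → May 14, 2093: 30 days (April has 30).
May 14, 2093 → Jun 14, 2093: 31 days (May has 31).
Jun 14, 2093 → Jul 14, 2093: 30 days (June has 30).
Jul 14, 2093 → Aug 14, 2093: 31 days (July has 31).
Aug 14, 2093 → Aug 29, 2093: 15 days.
Total: 6071 days.

6071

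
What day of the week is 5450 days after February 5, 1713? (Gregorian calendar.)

Thursday

First find the weekday of Feb 5, 1713. Doomsday rule: the anchor day for the 1700s is Sunday. For year 13: 13÷12 = 1 r 1, and 1÷4 = 0, so 1+1+0 = 2.
Sunday + 2 ≡ Tuesday — that's 1713's doomsday.
In February the doomsday date is Feb 28 (1713 is not a leap year).
Feb 5 is 23 days before Feb 28; 23 mod 7 = 2, so Tuesday − 2 = Sunday.
5450 mod 7 = 4, so 5450 days after a Sunday is Sunday + 4 = Thursday.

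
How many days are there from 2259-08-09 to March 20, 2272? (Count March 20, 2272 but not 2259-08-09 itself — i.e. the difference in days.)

4607

Aug 9, 2259 → Aug 9, 2260: 366 days (Feb 29, 2260 is in that span).
Aug 9, 2260 → Aug 9, 2261: 365 days.
Aug 9, 2261 → Aug 9, 2262: 365 days.
Aug 9, 2262 → Aug 9, 2263: 365 days.
Aug 9, 2263 → Aug 9, 2264: 366 days (Feb 29, 2264 is in that span).
Aug 9, 2264 → Aug 9, 2265: 365 days.
Aug 9, 2265 → Aug 9, 2266: 365 days.
Aug 9, 2266 → Aug 9, 2267: 365 days.
Aug 9, 2267 → Aug 9, 2268: 366 days (Feb 29, 2268 is in that span).
Aug 9, 2268 → Aug 9, 2269: 365 days.
Aug 9, 2269 → Aug 9, 2270: 365 days.
Aug 9, 2270 → Aug 9, 2271: 365 days.
Aug 9, 2271 → Sep 9, 2271: 31 days (August has 31).
Sep 9, 2271 → Oct 9, 2271: 30 days (September has 30).
Oct 9, 2271 → Nov 9, 2271: 31 days (October has 31).
Nov 9, 2271 → Dec 9, 2271: 30 days (November has 30).
Dec 9, 2271 → Jan 9, 2272: 31 days (December has 31).
Jan 9, 2272 → Feb 9, 2272: 31 days (January has 31).
Feb 9, 2272 → Mar 9, 2272: 29 days (February has 29).
Mar 9, 2272 → Mar 20, 2272: 11 days.
Total: 4607 days.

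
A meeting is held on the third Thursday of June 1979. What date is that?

June 21, 1979

June 1, 1979 is a Friday.
The first Thursday is therefore June 7 (6 days later).
The third Thursday is 7 + 2×7 = June 21.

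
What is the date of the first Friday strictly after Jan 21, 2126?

Jan 21, 2126 is a Monday.
From Monday to the next Friday is 4 days.
Jan 21, 2126 + 4 = Jan 25, 2126.

January 25, 2126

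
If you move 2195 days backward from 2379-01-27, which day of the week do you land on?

Tuesday

Jan 27, 2379 is a Saturday.
2195 mod 7 = 4, so 2195 days before a Saturday is Saturday − 4 = Tuesday.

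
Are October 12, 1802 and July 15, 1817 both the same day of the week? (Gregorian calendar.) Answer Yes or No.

Yes

From Oct 12, 1802 to Jul 15, 1817 is 5390 days.
5390 mod 7 = 0, so they are the same weekday.
(Oct 12, 1802 is a Tuesday; Jul 15, 1817 is a Tuesday.)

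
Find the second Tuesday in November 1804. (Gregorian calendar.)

November 13, 1804

November 1, 1804 is a Thursday.
The first Tuesday is therefore November 6 (5 days later).
The second Tuesday is 6 + 1×7 = November 13.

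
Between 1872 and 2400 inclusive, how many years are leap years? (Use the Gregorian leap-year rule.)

Multiples of 4 in [1872,2400]: 133.
Of those, multiples of 100: 6 (not leap unless ÷400).
Multiples of 400: 2.
Leap years = 133 − 6 + 2 = 129.

129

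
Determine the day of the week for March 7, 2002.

Thursday

Doomsday rule: the anchor day for the 2000s is Tuesday. For year 02: 2÷12 = 0 r 2, and 2÷4 = 0, so 0+2+0 = 2.
Tuesday + 2 ≡ Thursday — that's 2002's doomsday.
In March the doomsday date is Mar 14.
Mar 7 is 7 days before Mar 14; 7 mod 7 = 0, so Thursday − 0 = Thursday.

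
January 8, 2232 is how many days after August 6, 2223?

Aug 6, 2223 → Aug 6, 2224: 366 days (Feb 29, 2224 is in that span).
Aug 6, 2224 → Aug 6, 2225: 365 days.
Aug 6, 2225 → Aug 6, 2226: 365 days.
Aug 6, 2226 → Aug 6, 2227: 365 days.
Aug 6, 2227 → Aug 6, 2228: 366 days (Feb 29, 2228 is in that span).
Aug 6, 2228 → Aug 6, 2229: 365 days.
Aug 6, 2229 → Aug 6, 2230: 365 days.
Aug 6, 2230 → Aug 6, 2231: 365 days.
Aug 6, 2231 → Sep 6, 2231: 31 days (August has 31).
Sep 6, 2231 → Oct 6, 2231: 30 days (September has 30).
Oct 6, 2231 → Nov 6, 2231: 31 days (October has 31).
Nov 6, 2231 → Dec 6, 2231: 30 days (November has 30).
Dec 6, 2231 → Jan 6, 2232: 31 days (December has 31).
Jan 6, 2232 → Jan 8, 2232: 2 days.
Total: 3077 days.

3077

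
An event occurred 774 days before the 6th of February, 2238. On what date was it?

−365 (one year) → Feb 6, 2237 (409 left).
−366 (one year; includes Feb 29, 2236) → Feb 6, 2236 (43 left).
−6 → Jan 31, 2236 (end of Jan, 31 days; 37 left).
−31 → Dec 31, 2235 (end of Dec, 31 days; 6 left).
−6 → Dec 25, 2235.

December 25, 2235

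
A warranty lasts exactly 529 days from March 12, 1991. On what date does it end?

August 22, 1992

+366 (one year; includes Feb 29, 1992) → Mar 12, 1992 (163 left).
Mar has 31 days: +20 → Apr 1, 1992 (143 left).
Apr has 30 days: +30 → May 1, 1992 (113 left).
May has 31 days: +31 → Jun 1, 1992 (82 left).
Jun has 30 days: +30 → Jul 1, 1992 (52 left).
Jul has 31 days: +31 → Aug 1, 1992 (21 left).
+21 → Aug 22, 1992.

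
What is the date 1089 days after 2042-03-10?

March 3, 2045

+365 (one year) → Mar 10, 2043 (724 left).
+366 (one year; includes Feb 29, 2044) → Mar 10, 2044 (358 left).
Mar has 31 days: +22 → Apr 1, 2044 (336 left).
Apr has 30 days: +30 → May 1, 2044 (306 left).
May has 31 days: +31 → Jun 1, 2044 (275 left).
Jun has 30 days: +30 → Jul 1, 2044 (245 left).
Jul has 31 days: +31 → Aug 1, 2044 (214 left).
Aug has 31 days: +31 → Sep 1, 2044 (183 left).
Sep has 30 days: +30 → Oct 1, 2044 (153 left).
Oct has 31 days: +31 → Nov 1, 2044 (122 left).
Nov has 30 days: +30 → Dec 1, 2044 (92 left).
Dec has 31 days: +31 → Jan 1, 2045 (61 left).
Jan has 31 days: +31 → Feb 1, 2045 (30 left).
Feb has 28 days: +28 → Mar 1, 2045 (2 left).
+2 → Mar 3, 2045.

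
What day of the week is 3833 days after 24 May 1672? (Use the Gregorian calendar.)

Saturday

May 24, 1672 is a Tuesday.
3833 mod 7 = 4, so 3833 days after a Tuesday is Tuesday + 4 = Saturday.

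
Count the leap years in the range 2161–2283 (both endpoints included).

Multiples of 4 in [2161,2283]: 30.
Of those, multiples of 100: 1 (not leap unless ÷400).
Multiples of 400: 0.
Leap years = 30 − 1 + 0 = 29.

29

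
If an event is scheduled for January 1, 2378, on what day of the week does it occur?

Sunday

Doomsday rule: the anchor day for the 2300s is Wednesday. For year 78: 78÷12 = 6 r 6, and 6÷4 = 1, so 6+6+1 = 13.
Wednesday + 13 ≡ Tuesday — that's 2378's doomsday.
In January the doomsday date is Jan 3 (2378 is not a leap year).
Jan 1 is 2 days before Jan 3; 2 mod 7 = 2, so Tuesday − 2 = Sunday.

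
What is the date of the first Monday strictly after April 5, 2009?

April 6, 2009

Apr 5, 2009 is a Sunday.
From Sunday to the next Monday is 1 day.
Apr 5, 2009 + 1 = Apr 6, 2009.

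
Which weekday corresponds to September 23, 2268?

Wednesday

Doomsday rule: the anchor day for the 2200s is Friday. For year 68: 68÷12 = 5 r 8, and 8÷4 = 2, so 5+8+2 = 15.
Friday + 15 ≡ Saturday — that's 2268's doomsday.
In September the doomsday date is Sep 5.
Sep 23 is 18 days after Sep 5; 18 mod 7 = 4, so Saturday + 4 = Wednesday.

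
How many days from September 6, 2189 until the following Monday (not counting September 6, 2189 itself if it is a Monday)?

1

Sep 6, 2189 is a Sunday.
From Sunday to the next Monday is 1 day.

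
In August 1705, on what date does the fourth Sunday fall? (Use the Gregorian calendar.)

August 23, 1705

August 1, 1705 is a Saturday.
The first Sunday is therefore August 2 (1 days later).
The fourth Sunday is 2 + 3×7 = August 23.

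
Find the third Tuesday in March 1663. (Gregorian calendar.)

March 20, 1663

March 1, 1663 is a Thursday.
The first Tuesday is therefore March 6 (5 days later).
The third Tuesday is 6 + 2×7 = March 20.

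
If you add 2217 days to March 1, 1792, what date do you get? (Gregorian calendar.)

March 27, 1798

+365 (one year) → Mar 1, 1793 (1852 left).
+365 (one year) → Mar 1, 1794 (1487 left).
+365 (one year) → Mar 1, 1795 (1122 left).
+366 (one year; includes Feb 29, 1796) → Mar 1, 1796 (756 left).
+365 (one year) → Mar 1, 1797 (391 left).
Mar has 31 days: +31 → Apr 1, 1797 (360 left).
Apr has 30 days: +30 → May 1, 1797 (330 left).
May has 31 days: +31 → Jun 1, 1797 (299 left).
Jun has 30 days: +30 → Jul 1, 1797 (269 left).
Jul has 31 days: +31 → Aug 1, 1797 (238 left).
Aug has 31 days: +31 → Sep 1, 1797 (207 left).
Sep has 30 days: +30 → Oct 1, 1797 (177 left).
Oct has 31 days: +31 → Nov 1, 1797 (146 left).
Nov has 30 days: +30 → Dec 1, 1797 (116 left).
Dec has 31 days: +31 → Jan 1, 1798 (85 left).
Jan has 31 days: +31 → Feb 1, 1798 (54 left).
Feb has 28 days: +28 → Mar 1, 1798 (26 left).
+26 → Mar 27, 1798.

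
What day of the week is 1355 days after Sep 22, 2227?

Sep 22, 2227 is a Saturday.
1355 mod 7 = 4, so 1355 days after a Saturday is Saturday + 4 = Wednesday.

Wednesday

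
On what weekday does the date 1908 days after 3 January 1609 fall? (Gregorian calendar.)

First find the weekday of Jan 3, 1609. Doomsday rule: the anchor day for the 1600s is Tuesday. For year 09: 9÷12 = 0 r 9, and 9÷4 = 2, so 0+9+2 = 11.
Tuesday + 11 ≡ Saturday — that's 1609's doomsday.
In January the doomsday date is Jan 3 (1609 is not a leap year).
Jan 3 is the doomsday itself: Saturday.
1908 mod 7 = 4, so 1908 days after a Saturday is Saturday + 4 = Wednesday.

Wednesday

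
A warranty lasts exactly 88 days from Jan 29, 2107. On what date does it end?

Jan has 31 days: +3 → Feb 1, 2107 (85 left).
Feb has 28 days: +28 → Mar 1, 2107 (57 left).
Mar has 31 days: +31 → Apr 1, 2107 (26 left).
+26 → Apr 27, 2107.

April 27, 2107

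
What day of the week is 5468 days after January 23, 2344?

Monday

Jan 23, 2344 is a Sunday.
5468 mod 7 = 1, so 5468 days after a Sunday is Sunday + 1 = Monday.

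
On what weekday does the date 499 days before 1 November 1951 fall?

First find the weekday of Nov 1, 1951. Doomsday rule: the anchor day for the 1900s is Wednesday. For year 51: 51÷12 = 4 r 3, and 3÷4 = 0, so 4+3+0 = 7.
Wednesday + 7 ≡ Wednesday — that's 1951's doomsday.
In November the doomsday date is Nov 7.
Nov 1 is 6 days before Nov 7; 6 mod 7 = 6, so Wednesday − 6 = Thursday.
499 mod 7 = 2, so 499 days before a Thursday is Thursday − 2 = Tuesday.

Tuesday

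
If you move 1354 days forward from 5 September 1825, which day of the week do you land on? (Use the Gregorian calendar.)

Thursday

First find the weekday of Sep 5, 1825. Doomsday rule: the anchor day for the 1800s is Friday. For year 25: 25÷12 = 2 r 1, and 1÷4 = 0, so 2+1+0 = 3.
Friday + 3 ≡ Monday — that's 1825's doomsday.
In September the doomsday date is Sep 5.
Sep 5 is the doomsday itself: Monday.
1354 mod 7 = 3, so 1354 days after a Monday is Monday + 3 = Thursday.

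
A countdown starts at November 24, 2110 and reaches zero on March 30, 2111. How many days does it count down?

Nov 24, 2110 → Dec 24, 2110: 30 days (November has 30).
Dec 24, 2110 → Jan 24, 2111: 31 days (December has 31).
Jan 24, 2111 → Feb 24, 2111: 31 days (January has 31).
Feb 24, 2111 → Mar 24, 2111: 28 days (February has 28).
Mar 24, 2111 → Mar 30, 2111: 6 days.
Total: 126 days.

126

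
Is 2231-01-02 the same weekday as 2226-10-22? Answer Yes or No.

From Oct 22, 2226 to Jan 2, 2231 is 1533 days.
1533 mod 7 = 0, so they are the same weekday.
(Oct 22, 2226 is a Sunday; Jan 2, 2231 is a Sunday.)

Yes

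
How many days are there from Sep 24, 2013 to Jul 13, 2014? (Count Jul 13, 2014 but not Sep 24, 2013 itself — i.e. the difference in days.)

292

Sep 24, 2013 → Oct 24, 2013: 30 days (September has 30).
Oct 24, 2013 → Nov 24, 2013: 31 days (October has 31).
Nov 24, 2013 → Dec 24, 2013: 30 days (November has 30).
Dec 24, 2013 → Jan 24, 2014: 31 days (December has 31).
Jan 24, 2014 → Feb 24, 2014: 31 days (January has 31).
Feb 24, 2014 → Mar 24, 2014: 28 days (February has 28).
Mar 24, 2014 → Apr 24, 2014: 31 days (March has 31).
Apr 24, 2014 → May 24, 2014: 30 days (April has 30).
May 24, 2014 → Jun 24, 2014: 31 days (May has 31).
Jun 24, 2014 → Jul 13, 2014: 19 days.
Total: 292 days.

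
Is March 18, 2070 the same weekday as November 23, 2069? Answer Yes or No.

From Nov 23, 2069 to Mar 18, 2070 is 115 days.
115 mod 7 = 3, so they are different weekdays.
(Nov 23, 2069 is a Saturday; Mar 18, 2070 is a Tuesday.)

No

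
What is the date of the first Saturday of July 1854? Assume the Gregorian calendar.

July 1, 1854

July 1, 1854 is a Saturday.
The first Saturday is therefore July 1 (same day).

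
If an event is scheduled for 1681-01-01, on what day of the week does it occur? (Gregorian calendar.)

Doomsday rule: the anchor day for the 1600s is Tuesday. For year 81: 81÷12 = 6 r 9, and 9÷4 = 2, so 6+9+2 = 17.
Tuesday + 17 ≡ Friday — that's 1681's doomsday.
In January the doomsday date is Jan 3 (1681 is not a leap year).
Jan 1 is 2 days before Jan 3; 2 mod 7 = 2, so Friday − 2 = Wednesday.

Wednesday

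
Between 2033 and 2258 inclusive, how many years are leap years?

Multiples of 4 in [2033,2258]: 56.
Of those, multiples of 100: 2 (not leap unless ÷400).
Multiples of 400: 0.
Leap years = 56 − 2 + 0 = 54.

54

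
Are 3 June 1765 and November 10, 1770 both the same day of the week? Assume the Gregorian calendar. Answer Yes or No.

No

From Jun 3, 1765 to Nov 10, 1770 is 1986 days.
1986 mod 7 = 5, so they are different weekdays.
(Jun 3, 1765 is a Monday; Nov 10, 1770 is a Saturday.)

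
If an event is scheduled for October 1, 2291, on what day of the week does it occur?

Thursday

Doomsday rule: the anchor day for the 2200s is Friday. For year 91: 91÷12 = 7 r 7, and 7÷4 = 1, so 7+7+1 = 15.
Friday + 15 ≡ Saturday — that's 2291's doomsday.
In October the doomsday date is Oct 10.
Oct 1 is 9 days before Oct 10; 9 mod 7 = 2, so Saturday − 2 = Thursday.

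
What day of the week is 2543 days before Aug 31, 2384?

Aug 31, 2384 is a Friday.
2543 mod 7 = 2, so 2543 days before a Friday is Friday − 2 = Wednesday.

Wednesday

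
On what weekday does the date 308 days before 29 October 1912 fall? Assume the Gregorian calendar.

First find the weekday of Oct 29, 1912. Doomsday rule: the anchor day for the 1900s is Wednesday. For year 12: 12÷12 = 1 r 0, and 0÷4 = 0, so 1+0+0 = 1.
Wednesday + 1 ≡ Thursday — that's 1912's doomsday.
In October the doomsday date is Oct 10.
Oct 29 is 19 days after Oct 10; 19 mod 7 = 5, so Thursday + 5 = Tuesday.
308 mod 7 = 0, so 308 days before a Tuesday is Tuesday − 0 = Tuesday.

Tuesday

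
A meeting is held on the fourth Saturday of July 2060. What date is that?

July 24, 2060

July 1, 2060 is a Thursday.
The first Saturday is therefore July 3 (2 days later).
The fourth Saturday is 3 + 3×7 = July 24.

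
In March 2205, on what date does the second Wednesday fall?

March 13, 2205

March 1, 2205 is a Friday.
The first Wednesday is therefore March 6 (5 days later).
The second Wednesday is 6 + 1×7 = March 13.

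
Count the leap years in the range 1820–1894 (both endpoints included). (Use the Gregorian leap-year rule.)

19

Multiples of 4 in [1820,1894]: 19.
Of those, multiples of 100: 0 (not leap unless ÷400).
Multiples of 400: 0.
Leap years = 19 − 0 + 0 = 19.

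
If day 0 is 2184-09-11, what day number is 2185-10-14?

398

Sep 11, 2184 → Oct 11, 2184: 30 days (September has 30).
Oct 11, 2184 → Nov 11, 2184: 31 days (October has 31).
Nov 11, 2184 → Dec 11, 2184: 30 days (November has 30).
Dec 11, 2184 → Jan 11, 2185: 31 days (December has 31).
Jan 11, 2185 → Feb 11, 2185: 31 days (January has 31).
Feb 11, 2185 → Mar 11, 2185: 28 days (February has 28).
Mar 11, 2185 → Apr 11, 2185: 31 days (March has 31).
Apr 11, 2185 → May 11, 2185: 30 days (April has 30).
May 11, 2185 → Jun 11, 2185: 31 days (May has 31).
Jun 11, 2185 → Jul 11, 2185: 30 days (June has 30).
Jul 11, 2185 → Aug 11, 2185: 31 days (July has 31).
Aug 11, 2185 → Sep 11, 2185: 31 days (August has 31).
Sep 11, 2185 → Oct 11, 2185: 30 days (September has 30).
Oct 11, 2185 → Oct 14, 2185: 3 days.
Total: 398 days.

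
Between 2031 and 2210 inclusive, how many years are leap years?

43

Multiples of 4 in [2031,2210]: 45.
Of those, multiples of 100: 2 (not leap unless ÷400).
Multiples of 400: 0.
Leap years = 45 − 2 + 0 = 43.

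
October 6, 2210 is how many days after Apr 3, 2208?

916

Apr 3, 2208 → Apr 3, 2209: 365 days.
Apr 3, 2209 → Apr 3, 2210: 365 days.
Apr 3, 2210 → May 3, 2210: 30 days (April has 30).
May 3, 2210 → Jun 3, 2210: 31 days (May has 31).
Jun 3, 2210 → Jul 3, 2210: 30 days (June has 30).
Jul 3, 2210 → Aug 3, 2210: 31 days (July has 31).
Aug 3, 2210 → Sep 3, 2210: 31 days (August has 31).
Sep 3, 2210 → Oct 3, 2210: 30 days (September has 30).
Oct 3, 2210 → Oct 6, 2210: 3 days.
Total: 916 days.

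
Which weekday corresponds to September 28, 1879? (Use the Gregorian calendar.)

Sunday

Doomsday rule: the anchor day for the 1800s is Friday. For year 79: 79÷12 = 6 r 7, and 7÷4 = 1, so 6+7+1 = 14.
Friday + 14 ≡ Friday — that's 1879's doomsday.
In September the doomsday date is Sep 5.
Sep 28 is 23 days after Sep 5; 23 mod 7 = 2, so Friday + 2 = Sunday.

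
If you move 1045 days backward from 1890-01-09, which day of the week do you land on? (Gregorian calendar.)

Tuesday

First find the weekday of Jan 9, 1890. Doomsday rule: the anchor day for the 1800s is Friday. For year 90: 90÷12 = 7 r 6, and 6÷4 = 1, so 7+6+1 = 14.
Friday + 14 ≡ Friday — that's 1890's doomsday.
In January the doomsday date is Jan 3 (1890 is not a leap year).
Jan 9 is 6 days after Jan 3; 6 mod 7 = 6, so Friday + 6 = Thursday.
1045 mod 7 = 2, so 1045 days before a Thursday is Thursday − 2 = Tuesday.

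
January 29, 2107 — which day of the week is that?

January 1, 2107 is a Saturday.
Jan 1, 2107 → Jan 29, 2107: 28 days.
Total: 28 days.
28 mod 7 = 0, so Saturday + 0 = Saturday.

Saturday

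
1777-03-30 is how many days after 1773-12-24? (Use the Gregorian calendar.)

1192

Dec 24, 1773 → Dec 24, 1774: 365 days.
Dec 24, 1774 → Dec 24, 1775: 365 days.
Dec 24, 1775 → Dec 24, 1776: 366 days (Feb 29, 1776 is in that span).
Dec 24, 1776 → Jan 24, 1777: 31 days (December has 31).
Jan 24, 1777 → Feb 24, 1777: 31 days (January has 31).
Feb 24, 1777 → Mar 24, 1777: 28 days (February has 28).
Mar 24, 1777 → Mar 30, 1777: 6 days.
Total: 1192 days.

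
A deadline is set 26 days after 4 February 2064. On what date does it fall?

Feb has 29 days: +26 → Mar 1, 2064 (0 left).

March 1, 2064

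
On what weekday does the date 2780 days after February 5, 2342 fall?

Friday

Feb 5, 2342 is a Thursday.
2780 mod 7 = 1, so 2780 days after a Thursday is Thursday + 1 = Friday.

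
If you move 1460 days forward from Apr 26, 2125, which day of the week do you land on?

Monday

First find the weekday of Apr 26, 2125. Doomsday rule: the anchor day for the 2100s is Sunday. For year 25: 25÷12 = 2 r 1, and 1÷4 = 0, so 2+1+0 = 3.
Sunday + 3 ≡ Wednesday — that's 2125's doomsday.
In April the doomsday date is Apr 4.
Apr 26 is 22 days after Apr 4; 22 mod 7 = 1, so Wednesday + 1 = Thursday.
1460 mod 7 = 4, so 1460 days after a Thursday is Thursday + 4 = Monday.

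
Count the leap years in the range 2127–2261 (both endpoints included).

Multiples of 4 in [2127,2261]: 34.
Of those, multiples of 100: 1 (not leap unless ÷400).
Multiples of 400: 0.
Leap years = 34 − 1 + 0 = 33.

33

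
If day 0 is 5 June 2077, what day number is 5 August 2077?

61

Jun 5, 2077 → Jul 5, 2077: 30 days (June has 30).
Jul 5, 2077 → Aug 5, 2077: 31 days.
Total: 61 days.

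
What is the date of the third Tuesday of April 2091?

April 1, 2091 is a Sunday.
The first Tuesday is therefore April 3 (2 days later).
The third Tuesday is 3 + 2×7 = April 17.

April 17, 2091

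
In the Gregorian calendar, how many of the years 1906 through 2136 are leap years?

Multiples of 4 in [1906,2136]: 58.
Of those, multiples of 100: 2 (not leap unless ÷400).
Multiples of 400: 1.
Leap years = 58 − 2 + 1 = 57.

57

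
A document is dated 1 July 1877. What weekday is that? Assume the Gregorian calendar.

Doomsday rule: the anchor day for the 1800s is Friday. For year 77: 77÷12 = 6 r 5, and 5÷4 = 1, so 6+5+1 = 12.
Friday + 12 ≡ Wednesday — that's 1877's doomsday.
In July the doomsday date is Jul 11.
Jul 1 is 10 days before Jul 11; 10 mod 7 = 3, so Wednesday − 3 = Sunday.

Sunday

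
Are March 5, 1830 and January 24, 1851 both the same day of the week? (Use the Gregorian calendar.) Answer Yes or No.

From Mar 5, 1830 to Jan 24, 1851 is 7630 days.
7630 mod 7 = 0, so they are the same weekday.
(Mar 5, 1830 is a Friday; Jan 24, 1851 is a Friday.)

Yes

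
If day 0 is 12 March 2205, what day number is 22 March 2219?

5123

Mar 12, 2205 → Mar 12, 2206: 365 days.
Mar 12, 2206 → Mar 12, 2207: 365 days.
Mar 12, 2207 → Mar 12, 2208: 366 days (Feb 29, 2208 is in that span).
Mar 12, 2208 → Mar 12, 2209: 365 days.
Mar 12, 2209 → Mar 12, 2210: 365 days.
Mar 12, 2210 → Mar 12, 2211: 365 days.
Mar 12, 2211 → Mar 12, 2212: 366 days (Feb 29, 2212 is in that span).
Mar 12, 2212 → Mar 12, 2213: 365 days.
Mar 12, 2213 → Mar 12, 2214: 365 days.
Mar 12, 2214 → Mar 12, 2215: 365 days.
Mar 12, 2215 → Mar 12, 2216: 366 days (Feb 29, 2216 is in that span).
Mar 12, 2216 → Mar 12, 2217: 365 days.
Mar 12, 2217 → Mar 12, 2218: 365 days.
Mar 12, 2218 → Apr 12, 2218: 31 days (March has 31).
Apr 12, 2218 → May 12, 2218: 30 days (April has 30).
May 12, 2218 → Jun 12, 2218: 31 days (May has 31).
Jun 12, 2218 → Jul 12, 2218: 30 days (June has 30).
Jul 12, 2218 → Aug 12, 2218: 31 days (July has 31).
Aug 12, 2218 → Sep 12, 2218: 31 days (August has 31).
Sep 12, 2218 → Oct 12, 2218: 30 days (September has 30).
Oct 12, 2218 → Nov 12, 2218: 31 days (October has 31).
Nov 12, 2218 → Dec 12, 2218: 30 days (November has 30).
Dec 12, 2218 → Jan 12, 2219: 31 days (December has 31).
Jan 12, 2219 → Feb 12, 2219: 31 days (January has 31).
Feb 12, 2219 → Mar 12, 2219: 28 days (February has 28).
Mar 12, 2219 → Mar 22, 2219: 10 days.
Total: 5123 days.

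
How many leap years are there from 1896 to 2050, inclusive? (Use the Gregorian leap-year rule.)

Multiples of 4 in [1896,2050]: 39.
Of those, multiples of 100: 2 (not leap unless ÷400).
Multiples of 400: 1.
Leap years = 39 − 2 + 1 = 38.

38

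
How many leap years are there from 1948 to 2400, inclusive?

Multiples of 4 in [1948,2400]: 114.
Of those, multiples of 100: 5 (not leap unless ÷400).
Multiples of 400: 2.
Leap years = 114 − 5 + 2 = 111.

111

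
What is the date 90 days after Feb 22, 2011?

Feb has 28 days: +7 → Mar 1, 2011 (83 left).
Mar has 31 days: +31 → Apr 1, 2011 (52 left).
Apr has 30 days: +30 → May 1, 2011 (22 left).
+22 → May 23, 2011.

May 23, 2011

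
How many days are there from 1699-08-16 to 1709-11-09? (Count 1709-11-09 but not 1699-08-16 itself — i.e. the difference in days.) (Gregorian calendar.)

3737

Aug 16, 1699 → Aug 16, 1700: 365 days.
Aug 16, 1700 → Aug 16, 1701: 365 days.
Aug 16, 1701 → Aug 16, 1702: 365 days.
Aug 16, 1702 → Aug 16, 1703: 365 days.
Aug 16, 1703 → Aug 16, 1704: 366 days (Feb 29, 1704 is in that span).
Aug 16, 1704 → Aug 16, 1705: 365 days.
Aug 16, 1705 → Aug 16, 1706: 365 days.
Aug 16, 1706 → Aug 16, 1707: 365 days.
Aug 16, 1707 → Aug 16, 1708: 366 days (Feb 29, 1708 is in that span).
Aug 16, 1708 → Aug 16, 1709: 365 days.
Aug 16, 1709 → Sep 16, 1709: 31 days (August has 31).
Sep 16, 1709 → Oct 16, 1709: 30 days (September has 30).
Oct 16, 1709 → Nov 9, 1709: 24 days.
Total: 3737 days.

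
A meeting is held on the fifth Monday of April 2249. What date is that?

April 30, 2249

April 1, 2249 is a Sunday.
The first Monday is therefore April 2 (1 days later).
The fifth Monday is 2 + 4×7 = April 30.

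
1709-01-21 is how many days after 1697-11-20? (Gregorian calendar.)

4079

Nov 20, 1697 → Nov 20, 1698: 365 days.
Nov 20, 1698 → Nov 20, 1699: 365 days.
Nov 20, 1699 → Nov 20, 1700: 365 days.
Nov 20, 1700 → Nov 20, 1701: 365 days.
Nov 20, 1701 → Nov 20, 1702: 365 days.
Nov 20, 1702 → Nov 20, 1703: 365 days.
Nov 20, 1703 → Nov 20, 1704: 366 days (Feb 29, 1704 is in that span).
Nov 20, 1704 → Nov 20, 1705: 365 days.
Nov 20, 1705 → Nov 20, 1706: 365 days.
Nov 20, 1706 → Nov 20, 1707: 365 days.
Nov 20, 1707 → Nov 20, 1708: 366 days (Feb 29, 1708 is in that span).
Nov 20, 1708 → Dec 20, 1708: 30 days (November has 30).
Dec 20, 1708 → Jan 20, 1709: 31 days (December has 31).
Jan 20, 1709 → Jan 21, 1709: 1 days.
Total: 4079 days.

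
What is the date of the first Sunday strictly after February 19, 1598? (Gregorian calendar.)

February 22, 1598

Feb 19, 1598 is a Thursday.
From Thursday to the next Sunday is 3 days.
Feb 19, 1598 + 3 = Feb 22, 1598.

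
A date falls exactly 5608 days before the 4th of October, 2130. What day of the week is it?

Oct 4, 2130 is a Wednesday.
5608 mod 7 = 1, so 5608 days before a Wednesday is Wednesday − 1 = Tuesday.

Tuesday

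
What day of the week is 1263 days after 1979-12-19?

Dec 19, 1979 is a Wednesday.
1263 mod 7 = 3, so 1263 days after a Wednesday is Wednesday + 3 = Saturday.

Saturday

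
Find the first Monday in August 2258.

August 1, 2258 is a Sunday.
The first Monday is therefore August 2 (1 days later).

August 2, 2258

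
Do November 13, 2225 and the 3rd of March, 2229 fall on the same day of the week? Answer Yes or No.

From Nov 13, 2225 to Mar 3, 2229 is 1206 days.
1206 mod 7 = 2, so they are different weekdays.
(Nov 13, 2225 is a Sunday; Mar 3, 2229 is a Tuesday.)

No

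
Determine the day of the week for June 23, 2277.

Saturday

Doomsday rule: the anchor day for the 2200s is Friday. For year 77: 77÷12 = 6 r 5, and 5÷4 = 1, so 6+5+1 = 12.
Friday + 12 ≡ Wednesday — that's 2277's doomsday.
In June the doomsday date is Jun 6.
Jun 23 is 17 days after Jun 6; 17 mod 7 = 3, so Wednesday + 3 = Saturday.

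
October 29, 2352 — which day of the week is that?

Doomsday rule: the anchor day for the 2300s is Wednesday. For year 52: 52÷12 = 4 r 4, and 4÷4 = 1, so 4+4+1 = 9.
Wednesday + 9 ≡ Friday — that's 2352's doomsday.
In October the doomsday date is Oct 10.
Oct 29 is 19 days after Oct 10; 19 mod 7 = 5, so Friday + 5 = Wednesday.

Wednesday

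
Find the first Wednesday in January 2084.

January 5, 2084

January 1, 2084 is a Saturday.
The first Wednesday is therefore January 5 (4 days later).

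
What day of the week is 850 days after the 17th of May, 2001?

Sunday

First find the weekday of May 17, 2001. Doomsday rule: the anchor day for the 2000s is Tuesday. For year 01: 1÷12 = 0 r 1, and 1÷4 = 0, so 0+1+0 = 1.
Tuesday + 1 ≡ Wednesday — that's 2001's doomsday.
In May the doomsday date is May 9.
May 17 is 8 days after May 9; 8 mod 7 = 1, so Wednesday + 1 = Thursday.
850 mod 7 = 3, so 850 days after a Thursday is Thursday + 3 = Sunday.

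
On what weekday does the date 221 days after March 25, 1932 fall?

Mar 25, 1932 is a Friday.
221 mod 7 = 4, so 221 days after a Friday is Friday + 4 = Tuesday.

Tuesday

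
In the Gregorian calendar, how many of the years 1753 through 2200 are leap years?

Multiples of 4 in [1753,2200]: 112.
Of those, multiples of 100: 5 (not leap unless ÷400).
Multiples of 400: 1.
Leap years = 112 − 5 + 1 = 108.

108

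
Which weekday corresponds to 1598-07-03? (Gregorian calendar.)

Doomsday rule: the anchor day for the 1500s is Wednesday. For year 98: 98÷12 = 8 r 2, and 2÷4 = 0, so 8+2+0 = 10.
Wednesday + 10 ≡ Saturday — that's 1598's doomsday.
In July the doomsday date is Jul 11.
Jul 3 is 8 days before Jul 11; 8 mod 7 = 1, so Saturday − 1 = Friday.

Friday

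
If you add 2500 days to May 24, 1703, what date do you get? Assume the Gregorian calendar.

March 28, 1710

+366 (one year; includes Feb 29, 1704) → May 24, 1704 (2134 left).
+365 (one year) → May 24, 1705 (1769 left).
+365 (one year) → May 24, 1706 (1404 left).
+365 (one year) → May 24, 1707 (1039 left).
+366 (one year; includes Feb 29, 1708) → May 24, 1708 (673 left).
+365 (one year) → May 24, 1709 (308 left).
May has 31 days: +8 → Jun 1, 1709 (300 left).
Jun has 30 days: +30 → Jul 1, 1709 (270 left).
Jul has 31 days: +31 → Aug 1, 1709 (239 left).
Aug has 31 days: +31 → Sep 1, 1709 (208 left).
Sep has 30 days: +30 → Oct 1, 1709 (178 left).
Oct has 31 days: +31 → Nov 1, 1709 (147 left).
Nov has 30 days: +30 → Dec 1, 1709 (117 left).
Dec has 31 days: +31 → Jan 1, 1710 (86 left).
Jan has 31 days: +31 → Feb 1, 1710 (55 left).
Feb has 28 days: +28 → Mar 1, 1710 (27 left).
+27 → Mar 28, 1710.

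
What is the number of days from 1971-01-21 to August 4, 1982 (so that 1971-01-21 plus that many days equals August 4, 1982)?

4213

Jan 21, 1971 → Jan 21, 1972: 365 days.
Jan 21, 1972 → Jan 21, 1973: 366 days (Feb 29, 1972 is in that span).
Jan 21, 1973 → Jan 21, 1974: 365 days.
Jan 21, 1974 → Jan 21, 1975: 365 days.
Jan 21, 1975 → Jan 21, 1976: 365 days.
Jan 21, 1976 → Jan 21, 1977: 366 days (Feb 29, 1976 is in that span).
Jan 21, 1977 → Jan 21, 1978: 365 days.
Jan 21, 1978 → Jan 21, 1979: 365 days.
Jan 21, 1979 → Jan 21, 1980: 365 days.
Jan 21, 1980 → Jan 21, 1981: 366 days (Feb 29, 1980 is in that span).
Jan 21, 1981 → Jan 21, 1982: 365 days.
Jan 21, 1982 → Feb 21, 1982: 31 days (January has 31).
Feb 21, 1982 → Mar 21, 1982: 28 days (February has 28).
Mar 21, 1982 → Apr 21, 1982: 31 days (March has 31).
Apr 21, 1982 → May 21, 1982: 30 days (April has 30).
May 21, 1982 → Jun 21, 1982: 31 days (May has 31).
Jun 21, 1982 → Jul 21, 1982: 30 days (June has 30).
Jul 21, 1982 → Aug 4, 1982: 14 days.
Total: 4213 days.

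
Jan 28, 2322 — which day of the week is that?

Doomsday rule: the anchor day for the 2300s is Wednesday. For year 22: 22÷12 = 1 r 10, and 10÷4 = 2, so 1+10+2 = 13.
Wednesday + 13 ≡ Tuesday — that's 2322's doomsday.
In January the doomsday date is Jan 3 (2322 is not a leap year).
Jan 28 is 25 days after Jan 3; 25 mod 7 = 4, so Tuesday + 4 = Saturday.

Saturday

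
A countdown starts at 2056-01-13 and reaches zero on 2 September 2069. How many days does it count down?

Jan 13, 2056 → Jan 13, 2057: 366 days (Feb 29, 2056 is in that span).
Jan 13, 2057 → Jan 13, 2058: 365 days.
Jan 13, 2058 → Jan 13, 2059: 365 days.
Jan 13, 2059 → Jan 13, 2060: 365 days.
Jan 13, 2060 → Jan 13, 2061: 366 days (Feb 29, 2060 is in that span).
Jan 13, 2061 → Jan 13, 2062: 365 days.
Jan 13, 2062 → Jan 13, 2063: 365 days.
Jan 13, 2063 → Jan 13, 2064: 365 days.
Jan 13, 2064 → Jan 13, 2065: 366 days (Feb 29, 2064 is in that span).
Jan 13, 2065 → Jan 13, 2066: 365 days.
Jan 13, 2066 → Jan 13, 2067: 365 days.
Jan 13, 2067 → Jan 13, 2068: 365 days.
Jan 13, 2068 → Jan 13, 2069: 366 days (Feb 29, 2068 is in that span).
Jan 13, 2069 → Feb 13, 2069: 31 days (January has 31).
Feb 13, 2069 → Mar 13, 2069: 28 days (February has 28).
Mar 13, 2069 → Apr 13, 2069: 31 days (March has 31).
Apr 13, 2069 → May 13, 2069: 30 days (April has 30).
May 13, 2069 → Jun 13, 2069: 31 days (May has 31).
Jun 13, 2069 → Jul 13, 2069: 30 days (June has 30).
Jul 13, 2069 → Aug 13, 2069: 31 days (July has 31).
Aug 13, 2069 → Sep 2, 2069: 20 days.
Total: 4981 days.

4981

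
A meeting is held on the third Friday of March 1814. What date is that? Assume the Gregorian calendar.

March 18, 1814

March 1, 1814 is a Tuesday.
The first Friday is therefore March 4 (3 days later).
The third Friday is 4 + 2×7 = March 18.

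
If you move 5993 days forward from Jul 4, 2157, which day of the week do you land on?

Tuesday

Jul 4, 2157 is a Monday.
5993 mod 7 = 1, so 5993 days after a Monday is Monday + 1 = Tuesday.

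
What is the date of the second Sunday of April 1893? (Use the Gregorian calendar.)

April 1, 1893 is a Saturday.
The first Sunday is therefore April 2 (1 days later).
The second Sunday is 2 + 1×7 = April 9.

April 9, 1893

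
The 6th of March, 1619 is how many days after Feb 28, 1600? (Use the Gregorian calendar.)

6946

Feb 28, 1600 → Feb 28, 1601: 366 days (Feb 29, 1600 is in that span).
Feb 28, 1601 → Feb 28, 1602: 365 days.
Feb 28, 1602 → Feb 28, 1603: 365 days.
Feb 28, 1603 → Feb 28, 1604: 365 days.
Feb 28, 1604 → Feb 28, 1605: 366 days (Feb 29, 1604 is in that span).
Feb 28, 1605 → Feb 28, 1606: 365 days.
Feb 28, 1606 → Feb 28, 1607: 365 days.
Feb 28, 1607 → Feb 28, 1608: 365 days.
Feb 28, 1608 → Feb 28, 1609: 366 days (Feb 29, 1608 is in that span).
Feb 28, 1609 → Feb 28, 1610: 365 days.
Feb 28, 1610 → Feb 28, 1611: 365 days.
Feb 28, 1611 → Feb 28, 1612: 365 days.
Feb 28, 1612 → Feb 28, 1613: 366 days (Feb 29, 1612 is in that span).
Feb 28, 1613 → Feb 28, 1614: 365 days.
Feb 28, 1614 → Feb 28, 1615: 365 days.
Feb 28, 1615 → Feb 28, 1616: 365 days.
Feb 28, 1616 → Feb 28, 1617: 366 days (Feb 29, 1616 is in that span).
Feb 28, 1617 → Feb 28, 1618: 365 days.
Feb 28, 1618 → Mar 28, 1618: 28 days (February has 28).
Mar 28, 1618 → Apr 28, 1618: 31 days (March has 31).
Apr 28, 1618 → May 28, 1618: 30 days (April has 30).
May 28, 1618 → Jun 28, 1618: 31 days (May has 31).
Jun 28, 1618 → Jul 28, 1618: 30 days (June has 30).
Jul 28, 1618 → Aug 28, 1618: 31 days (July has 31).
Aug 28, 1618 → Sep 28, 1618: 31 days (August has 31).
Sep 28, 1618 → Oct 28, 1618: 30 days (September has 30).
Oct 28, 1618 → Nov 28, 1618: 31 days (October has 31).
Nov 28, 1618 → Dec 28, 1618: 30 days (November has 30).
Dec 28, 1618 → Jan 28, 1619: 31 days (December has 31).
Jan 28, 1619 → Feb 28, 1619: 31 days (January has 31).
Feb 28, 1619 → Mar 6, 1619: 6 days.
Total: 6946 days.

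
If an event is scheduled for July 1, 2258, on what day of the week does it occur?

Thursday

Doomsday rule: the anchor day for the 2200s is Friday. For year 58: 58÷12 = 4 r 10, and 10÷4 = 2, so 4+10+2 = 16.
Friday + 16 ≡ Sunday — that's 2258's doomsday.
In July the doomsday date is Jul 11.
Jul 1 is 10 days before Jul 11; 10 mod 7 = 3, so Sunday − 3 = Thursday.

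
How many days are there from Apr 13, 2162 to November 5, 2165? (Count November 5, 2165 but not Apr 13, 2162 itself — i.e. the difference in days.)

1302

Apr 13, 2162 → Apr 13, 2163: 365 days.
Apr 13, 2163 → Apr 13, 2164: 366 days (Feb 29, 2164 is in that span).
Apr 13, 2164 → Apr 13, 2165: 365 days.
Apr 13, 2165 → May 13, 2165: 30 days (April has 30).
May 13, 2165 → Jun 13, 2165: 31 days (May has 31).
Jun 13, 2165 → Jul 13, 2165: 30 days (June has 30).
Jul 13, 2165 → Aug 13, 2165: 31 days (July has 31).
Aug 13, 2165 → Sep 13, 2165: 31 days (August has 31).
Sep 13, 2165 → Oct 13, 2165: 30 days (September has 30).
Oct 13, 2165 → Nov 5, 2165: 23 days.
Total: 1302 days.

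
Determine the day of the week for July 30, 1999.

Doomsday rule: the anchor day for the 1900s is Wednesday. For year 99: 99÷12 = 8 r 3, and 3÷4 = 0, so 8+3+0 = 11.
Wednesday + 11 ≡ Sunday — that's 1999's doomsday.
In July the doomsday date is Jul 11.
Jul 30 is 19 days after Jul 11; 19 mod 7 = 5, so Sunday + 5 = Friday.

Friday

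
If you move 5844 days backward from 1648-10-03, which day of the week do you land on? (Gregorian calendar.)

Oct 3, 1648 is a Saturday.
5844 mod 7 = 6, so 5844 days before a Saturday is Saturday − 6 = Sunday.

Sunday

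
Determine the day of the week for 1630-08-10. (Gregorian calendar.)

Saturday

Doomsday rule: the anchor day for the 1600s is Tuesday. For year 30: 30÷12 = 2 r 6, and 6÷4 = 1, so 2+6+1 = 9.
Tuesday + 9 ≡ Thursday — that's 1630's doomsday.
In August the doomsday date is Aug 8.
Aug 10 is 2 days after Aug 8; 2 mod 7 = 2, so Thursday + 2 = Saturday.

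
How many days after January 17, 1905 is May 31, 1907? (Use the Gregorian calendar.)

864

Jan 17, 1905 → Jan 17, 1906: 365 days.
Jan 17, 1906 → Jan 17, 1907: 365 days.
Jan 17, 1907 → Feb 17, 1907: 31 days (January has 31).
Feb 17, 1907 → Mar 17, 1907: 28 days (February has 28).
Mar 17, 1907 → Apr 17, 1907: 31 days (March has 31).
Apr 17, 1907 → May 17, 1907: 30 days (April has 30).
May 17, 1907 → May 31, 1907: 14 days.
Total: 864 days.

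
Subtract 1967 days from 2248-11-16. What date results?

June 29, 2243

−366 (one year; includes Feb 29, 2248) → Nov 16, 2247 (1601 left).
−365 (one year) → Nov 16, 2246 (1236 left).
−365 (one year) → Nov 16, 2245 (871 left).
−365 (one year) → Nov 16, 2244 (506 left).
−366 (one year; includes Feb 29, 2244) → Nov 16, 2243 (140 left).
−16 → Oct 31, 2243 (end of Oct, 31 days; 124 left).
−31 → Sep 30, 2243 (end of Sep, 30 days; 93 left).
−30 → Aug 31, 2243 (end of Aug, 31 days; 63 left).
−31 → Jul 31, 2243 (end of Jul, 31 days; 32 left).
−31 → Jun 30, 2243 (end of Jun, 30 days; 1 left).
−1 → Jun 29, 2243.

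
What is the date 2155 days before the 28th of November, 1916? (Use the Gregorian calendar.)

January 4, 1911

−366 (one year; includes Feb 29, 1916) → Nov 28, 1915 (1789 left).
−365 (one year) → Nov 28, 1914 (1424 left).
−365 (one year) → Nov 28, 1913 (1059 left).
−365 (one year) → Nov 28, 1912 (694 left).
−366 (one year; includes Feb 29, 1912) → Nov 28, 1911 (328 left).
−28 → Oct 31, 1911 (end of Oct, 31 days; 300 left).
−31 → Sep 30, 1911 (end of Sep, 30 days; 269 left).
−30 → Aug 31, 1911 (end of Aug, 31 days; 239 left).
−31 → Jul 31, 1911 (end of Jul, 31 days; 208 left).
−31 → Jun 30, 1911 (end of Jun, 30 days; 177 left).
−30 → May 31, 1911 (end of May, 31 days; 147 left).
−31 → Apr 30, 1911 (end of Apr, 30 days; 116 left).
−30 → Mar 31, 1911 (end of Mar, 31 days; 86 left).
−31 → Feb 28, 1911 (end of Feb, 28 days; 55 left).
−28 → Jan 31, 1911 (end of Jan, 31 days; 27 left).
−27 → Jan 4, 1911.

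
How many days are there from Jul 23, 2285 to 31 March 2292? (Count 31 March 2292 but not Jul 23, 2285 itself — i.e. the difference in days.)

2443

Jul 23, 2285 → Jul 23, 2286: 365 days.
Jul 23, 2286 → Jul 23, 2287: 365 days.
Jul 23, 2287 → Jul 23, 2288: 366 days (Feb 29, 2288 is in that span).
Jul 23, 2288 → Jul 23, 2289: 365 days.
Jul 23, 2289 → Jul 23, 2290: 365 days.
Jul 23, 2290 → Jul 23, 2291: 365 days.
Jul 23, 2291 → Aug 23, 2291: 31 days (July has 31).
Aug 23, 2291 → Sep 23, 2291: 31 days (August has 31).
Sep 23, 2291 → Oct 23, 2291: 30 days (September has 30).
Oct 23, 2291 → Nov 23, 2291: 31 days (October has 31).
Nov 23, 2291 → Dec 23, 2291: 30 days (November has 30).
Dec 23, 2291 → Jan 23, 2292: 31 days (December has 31).
Jan 23, 2292 → Feb 23, 2292: 31 days (January has 31).
Feb 23, 2292 → Mar 23, 2292: 29 days (February has 29).
Mar 23, 2292 → Mar 31, 2292: 8 days.
Total: 2443 days.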